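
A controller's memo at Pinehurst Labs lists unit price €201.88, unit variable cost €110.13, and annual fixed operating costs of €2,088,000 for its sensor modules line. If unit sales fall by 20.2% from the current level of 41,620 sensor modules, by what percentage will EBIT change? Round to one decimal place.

At 41,620 units, contribution = 41,620 × €91.75 = €3,818,635.00.
Operating income = contribution − fixed costs = €3,818,635.00 − €2,088,000 = €1,730,635.00.
So DOL = total CM / EBIT = €3,818,635.00 / €1,730,635.00 = 2.2065.
Operating income changes by 2.2065 × -20.2% = -44.6%.

-44.6%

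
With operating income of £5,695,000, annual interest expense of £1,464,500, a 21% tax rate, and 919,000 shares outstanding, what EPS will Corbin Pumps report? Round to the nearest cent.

£3.64

Pre-tax income = £5,695,000 − £1,464,500.00 = £4,230,500.00.
Net income = £4,230,500.00 × (1 − 0.21) = £3,342,095.00.
Per share: £3,342,095.00 / 919,000 shares = £3.64.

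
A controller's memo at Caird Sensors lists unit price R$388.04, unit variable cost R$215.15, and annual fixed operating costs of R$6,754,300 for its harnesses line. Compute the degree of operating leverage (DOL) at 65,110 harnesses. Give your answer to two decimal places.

2.50

Total contribution margin = 65,110 × R$172.89 = R$11,256,867.90.
EBIT = R$11,256,867.90 − R$6,754,300 = R$4,502,567.90.
So DOL = total CM / EBIT = R$11,256,867.90 / R$4,502,567.90 = 2.5001.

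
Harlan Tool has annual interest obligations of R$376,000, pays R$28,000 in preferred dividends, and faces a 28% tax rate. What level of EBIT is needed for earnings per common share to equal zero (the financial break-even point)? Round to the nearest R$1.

Preferred dividends are paid after tax, so their pre-tax equivalent is R$28,000 ÷ (1 − 0.28) = R$38,888.89.
EPS = 0 when EBIT covers interest plus the pre-tax preferred burden: R$376,000 + R$38,888.89 = R$414,888.89.

R$414,889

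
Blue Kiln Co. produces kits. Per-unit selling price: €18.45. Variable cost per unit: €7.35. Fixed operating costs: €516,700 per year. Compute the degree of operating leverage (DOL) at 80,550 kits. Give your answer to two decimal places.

2.37

Total contribution margin = 80,550 × €11.10 = €894,105.00.
Operating income = contribution − fixed costs = €894,105.00 − €516,700 = €377,405.00.
So DOL = total CM / EBIT = €894,105.00 / €377,405.00 = 2.3691.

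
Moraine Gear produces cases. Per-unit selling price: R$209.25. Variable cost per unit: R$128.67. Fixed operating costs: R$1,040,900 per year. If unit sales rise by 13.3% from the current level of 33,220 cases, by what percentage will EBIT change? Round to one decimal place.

Contribution at this volume is 33,220 × R$80.58 = R$2,676,867.60.
Subtracting fixed costs: EBIT = R$2,676,867.60 − R$1,040,900 = R$1,635,967.60.
So DOL = total CM / EBIT = R$2,676,867.60 / R$1,635,967.60 = 1.6363.
%ΔEBIT = DOL × %ΔSales = 1.6363 × +13.3% = +21.8%.

+21.8%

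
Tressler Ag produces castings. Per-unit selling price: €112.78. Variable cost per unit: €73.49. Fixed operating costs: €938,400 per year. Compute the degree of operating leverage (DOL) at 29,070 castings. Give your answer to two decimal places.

Contribution at this volume is 29,070 × €39.29 = €1,142,160.30.
Operating income = contribution − fixed costs = €1,142,160.30 − €938,400 = €203,760.30.
Degree of operating leverage = €1,142,160.30 / €203,760.30 = 5.6054.

5.61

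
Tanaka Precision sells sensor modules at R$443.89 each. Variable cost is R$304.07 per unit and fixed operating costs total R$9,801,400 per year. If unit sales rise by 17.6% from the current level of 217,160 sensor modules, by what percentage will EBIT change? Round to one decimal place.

At 217,160 units, contribution = 217,160 × R$139.82 = R$30,363,311.20.
Subtracting fixed costs: EBIT = R$30,363,311.20 − R$9,801,400 = R$20,561,911.20.
So DOL = total CM / EBIT = R$30,363,311.20 / R$20,561,911.20 = 1.4767.
%ΔEBIT = DOL × %ΔSales = 1.4767 × +17.6% = +26.0%.

+26.0%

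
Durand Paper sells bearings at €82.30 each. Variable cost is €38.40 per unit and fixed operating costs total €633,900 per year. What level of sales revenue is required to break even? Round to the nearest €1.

€1,188,382

Contribution margin per unit = €82.30 − €38.40 = €43.90, a CM ratio of €43.90 ÷ €82.30 = 0.5334.
Break-even sales = FC ÷ CM ratio = €633,900 × €82.30 / €43.90 = €1,188,382.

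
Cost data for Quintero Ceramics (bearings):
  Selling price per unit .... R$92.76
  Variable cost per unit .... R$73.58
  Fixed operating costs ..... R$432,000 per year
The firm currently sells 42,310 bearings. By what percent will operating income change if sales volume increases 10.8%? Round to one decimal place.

Total contribution margin = 42,310 × R$19.18 = R$811,505.80.
Subtracting fixed costs: EBIT = R$811,505.80 − R$432,000 = R$379,505.80.
Degree of operating leverage = R$811,505.80 / R$379,505.80 = 2.1383.
%ΔEBIT = DOL × %ΔSales = 2.1383 × +10.8% = +23.1%.

+23.1%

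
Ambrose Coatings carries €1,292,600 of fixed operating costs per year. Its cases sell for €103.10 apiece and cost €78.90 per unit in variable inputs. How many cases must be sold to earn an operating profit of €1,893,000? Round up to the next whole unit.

Each unit contributes €103.10 − €78.90 = €24.20.
Units = (FC + target) / CM = (€1,292,600 + €1,893,000) / €24.20 = 131,636.36, so 131,637 cases.

131,637 cases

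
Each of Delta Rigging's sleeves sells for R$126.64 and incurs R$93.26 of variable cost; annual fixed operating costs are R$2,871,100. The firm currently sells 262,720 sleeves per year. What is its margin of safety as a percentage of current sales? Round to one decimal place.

Unit CM = price − variable cost = R$126.64 − R$93.26 = R$33.38. Break-even units = R$2,871,100 ÷ R$33.38 = 86,012.58; break-even revenue = 86,012.58 × R$126.64 = R$10,892,633.43.
Actual sales revenue = 262,720 × R$126.64 = R$33,270,860.80.
Margin of safety = (R$33,270,860.80 − R$10,892,633.43) ÷ R$33,270,860.80 = 67.3%.

67.3%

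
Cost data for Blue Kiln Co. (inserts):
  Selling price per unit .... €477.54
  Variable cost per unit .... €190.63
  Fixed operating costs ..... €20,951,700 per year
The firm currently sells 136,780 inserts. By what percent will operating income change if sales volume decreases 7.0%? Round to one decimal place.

At 136,780 units, contribution = 136,780 × €286.91 = €39,243,549.80.
Subtracting fixed costs: EBIT = €39,243,549.80 − €20,951,700 = €18,291,849.80.
Degree of operating leverage = €39,243,549.80 / €18,291,849.80 = 2.1454.
So EBIT moves 2.1454 × (-7.0%) = -15.0%.

-15.0%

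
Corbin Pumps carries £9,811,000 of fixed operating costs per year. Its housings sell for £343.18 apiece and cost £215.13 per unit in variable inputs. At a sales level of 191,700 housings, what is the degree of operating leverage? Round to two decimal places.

At 191,700 units, contribution = 191,700 × £128.05 = £24,547,185.00.
Operating income = contribution − fixed costs = £24,547,185.00 − £9,811,000 = £14,736,185.00.
Degree of operating leverage = £24,547,185.00 / £14,736,185.00 = 1.6658.

1.67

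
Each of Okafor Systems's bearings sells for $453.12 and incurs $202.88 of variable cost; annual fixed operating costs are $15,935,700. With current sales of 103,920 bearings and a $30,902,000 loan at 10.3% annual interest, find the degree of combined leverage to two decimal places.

Total contribution margin = 103,920 × $250.24 = $26,004,940.80.
Subtracting fixed costs: EBIT = $26,004,940.80 − $15,935,700 = $10,069,240.80. Interest = $3,182,906.00.
DOL = $26,004,940.80 ÷ $10,069,240.80 = 2.5826; DFL = $10,069,240.80 ÷ $6,886,334.80 = 1.4622.
Combined leverage = 2.5826 × 1.4622 = 3.7763.

3.78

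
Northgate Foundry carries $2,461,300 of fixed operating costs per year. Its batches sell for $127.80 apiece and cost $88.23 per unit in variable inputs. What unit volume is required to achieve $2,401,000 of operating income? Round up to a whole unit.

122,879 batches

Contribution margin per unit = $127.80 − $88.23 = $39.57.
Required volume = (fixed costs + target profit) ÷ CM = ($2,461,300 + $2,401,000) ÷ $39.57 = 122,878.44, so 122,879 batches.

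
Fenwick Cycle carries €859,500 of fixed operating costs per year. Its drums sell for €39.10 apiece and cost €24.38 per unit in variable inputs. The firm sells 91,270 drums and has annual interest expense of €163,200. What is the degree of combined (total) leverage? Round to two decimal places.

4.19

Contribution at this volume is 91,270 × €14.72 = €1,343,494.40.
Operating income = contribution − fixed costs = €1,343,494.40 − €859,500 = €483,994.40. Interest = €163,200.00.
DOL = €1,343,494.40 ÷ €483,994.40 = 2.7758; DFL = €483,994.40 ÷ €320,794.40 = 1.5087.
DCL = DOL × DFL = 2.7758 × 1.5087 = 4.1878.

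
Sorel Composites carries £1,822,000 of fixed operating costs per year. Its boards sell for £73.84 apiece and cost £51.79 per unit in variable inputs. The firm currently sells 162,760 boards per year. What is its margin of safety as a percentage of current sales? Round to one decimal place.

Each unit contributes £73.84 − £51.79 = £22.05. Break-even units = £1,822,000 ÷ £22.05 = 82,630.39; break-even revenue = 82,630.39 × £73.84 = £6,101,427.66.
Actual sales revenue = 162,760 × £73.84 = £12,018,198.40.
Margin of safety = (£12,018,198.40 − £6,101,427.66) ÷ £12,018,198.40 = 49.2%.

49.2%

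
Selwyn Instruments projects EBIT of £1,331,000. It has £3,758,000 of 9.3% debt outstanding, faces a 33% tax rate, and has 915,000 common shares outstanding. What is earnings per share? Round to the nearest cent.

Interest = £349,494.00, so EBT = £1,331,000 − £349,494.00 = £981,506.00.
Net income = £981,506.00 × (1 − 0.33) = £657,609.02.
EPS = £657,609.02 ÷ 915,000 = £0.72.

£0.72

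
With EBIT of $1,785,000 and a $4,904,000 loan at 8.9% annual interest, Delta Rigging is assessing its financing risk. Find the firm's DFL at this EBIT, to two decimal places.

Interest = $436,456.00.
Degree of financial leverage = EBIT / (EBIT − interest) = $1,785,000 / $1,348,544.00 = 1.3236.

1.32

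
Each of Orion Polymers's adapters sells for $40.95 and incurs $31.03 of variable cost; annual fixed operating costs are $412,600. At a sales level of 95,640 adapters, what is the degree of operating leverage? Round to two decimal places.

Total contribution margin = 95,640 × $9.92 = $948,748.80.
Operating income = contribution − fixed costs = $948,748.80 − $412,600 = $536,148.80.
Degree of operating leverage = $948,748.80 / $536,148.80 = 1.7696.

1.77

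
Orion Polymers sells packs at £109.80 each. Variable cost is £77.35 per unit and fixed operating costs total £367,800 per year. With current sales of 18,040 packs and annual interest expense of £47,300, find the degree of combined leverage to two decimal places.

Contribution at this volume is 18,040 × £32.45 = £585,398.00.
Operating income = contribution − fixed costs = £585,398.00 − £367,800 = £217,598.00. Interest = £47,300.00.
DOL = £585,398.00 ÷ £217,598.00 = 2.6903; DFL = £217,598.00 ÷ £170,298.00 = 1.2777.
Combined leverage = 2.6903 × 1.2777 = 3.4374.

3.44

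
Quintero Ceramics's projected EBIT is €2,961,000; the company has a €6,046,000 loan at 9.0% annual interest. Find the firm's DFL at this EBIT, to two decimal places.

Annual interest charges come to €544,140.00.
DFL = EBIT ÷ (EBIT − I) = €2,961,000 ÷ (€2,961,000 − €544,140.00) = €2,961,000 ÷ €2,416,860.00 = 1.2251.

1.23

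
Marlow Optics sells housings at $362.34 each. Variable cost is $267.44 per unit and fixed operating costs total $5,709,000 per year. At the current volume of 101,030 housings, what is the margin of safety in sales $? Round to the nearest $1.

$14,809,538

Unit CM = price − variable cost = $362.34 − $267.44 = $94.90. Break-even units = $5,709,000 ÷ $94.90 = 60,158.06; break-even revenue = 60,158.06 × $362.34 = $21,797,671.87.
Actual sales revenue = 101,030 × $362.34 = $36,607,210.20.
Margin of safety = $36,607,210.20 − $21,797,671.87 = $14,809,538.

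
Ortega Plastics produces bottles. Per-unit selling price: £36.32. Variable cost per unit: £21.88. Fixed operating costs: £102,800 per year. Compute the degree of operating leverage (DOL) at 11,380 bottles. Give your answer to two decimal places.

2.67

At 11,380 units, contribution = 11,380 × £14.44 = £164,327.20.
EBIT = £164,327.20 − £102,800 = £61,527.20.
Degree of operating leverage = £164,327.20 / £61,527.20 = 2.6708.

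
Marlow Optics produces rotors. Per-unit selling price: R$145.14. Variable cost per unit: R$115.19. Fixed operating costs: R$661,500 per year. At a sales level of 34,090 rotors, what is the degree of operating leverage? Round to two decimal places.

Total contribution margin = 34,090 × R$29.95 = R$1,020,995.50.
Operating income = contribution − fixed costs = R$1,020,995.50 − R$661,500 = R$359,495.50.
So DOL = total CM / EBIT = R$1,020,995.50 / R$359,495.50 = 2.8401.

2.84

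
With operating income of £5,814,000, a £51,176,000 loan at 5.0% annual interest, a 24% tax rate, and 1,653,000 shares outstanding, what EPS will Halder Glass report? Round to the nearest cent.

Pre-tax income = £5,814,000 − £2,558,800.00 = £3,255,200.00.
Net income = £3,255,200.00 × (1 − 0.24) = £2,473,952.00.
Per share: £2,473,952.00 / 1,653,000 shares = £1.50.

£1.50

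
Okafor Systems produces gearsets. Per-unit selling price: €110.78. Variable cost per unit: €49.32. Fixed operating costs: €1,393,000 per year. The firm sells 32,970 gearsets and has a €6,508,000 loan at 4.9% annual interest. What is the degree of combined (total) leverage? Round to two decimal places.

6.44

At 32,970 units, contribution = 32,970 × €61.46 = €2,026,336.20.
Operating income = contribution − fixed costs = €2,026,336.20 − €1,393,000 = €633,336.20. Interest = €318,892.00, so EBIT − I = €314,444.20.
DCL = contribution ÷ (EBIT − I) = €2,026,336.20 ÷ €314,444.20 = 6.4442.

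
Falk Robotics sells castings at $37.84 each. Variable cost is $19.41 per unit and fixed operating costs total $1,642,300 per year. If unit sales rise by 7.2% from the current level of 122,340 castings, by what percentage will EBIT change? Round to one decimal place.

+26.5%

Contribution at this volume is 122,340 × $18.43 = $2,254,726.20.
EBIT = $2,254,726.20 − $1,642,300 = $612,426.20.
Degree of operating leverage = $2,254,726.20 / $612,426.20 = 3.6816.
So EBIT moves 3.6816 × (+7.2%) = +26.5%.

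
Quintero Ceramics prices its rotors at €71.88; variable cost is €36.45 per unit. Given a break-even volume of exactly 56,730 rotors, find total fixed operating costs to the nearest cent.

€2,009,943.90

Contribution margin per unit = €71.88 − €36.45 = €35.43.
Since BE = FC / CM, FC = 56,730 × €35.43 = €2,009,943.90.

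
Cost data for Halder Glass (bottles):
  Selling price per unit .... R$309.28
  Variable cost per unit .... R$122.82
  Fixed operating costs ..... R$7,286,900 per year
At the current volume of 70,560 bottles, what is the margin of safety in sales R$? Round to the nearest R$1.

R$9,736,063

Unit CM = price − variable cost = R$309.28 − R$122.82 = R$186.46. Break-even units = R$7,286,900 ÷ R$186.46 = 39,080.23; break-even revenue = 39,080.23 × R$309.28 = R$12,086,734.06.
Current sales = 70,560 × R$309.28 = R$21,822,796.80.
Margin of safety = R$21,822,796.80 − R$12,086,734.06 = R$9,736,063.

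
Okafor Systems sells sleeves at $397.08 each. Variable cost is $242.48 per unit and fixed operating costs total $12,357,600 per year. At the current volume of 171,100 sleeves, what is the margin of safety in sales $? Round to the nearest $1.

Unit CM = price − variable cost = $397.08 − $242.48 = $154.60. Break-even units = $12,357,600 ÷ $154.60 = 79,932.73; break-even revenue = 79,932.73 × $397.08 = $31,739,688.28.
Current sales = 171,100 × $397.08 = $67,940,388.00.
Margin of safety = $67,940,388.00 − $31,739,688.28 = $36,200,700.

$36,200,700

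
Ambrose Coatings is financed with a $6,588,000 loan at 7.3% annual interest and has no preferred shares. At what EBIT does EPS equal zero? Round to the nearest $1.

$480,924

Annual interest = 7.3% × $6,588,000 = $480,924.00.
Without preferred stock the financial break-even is simply EBIT = interest = $480,924.00.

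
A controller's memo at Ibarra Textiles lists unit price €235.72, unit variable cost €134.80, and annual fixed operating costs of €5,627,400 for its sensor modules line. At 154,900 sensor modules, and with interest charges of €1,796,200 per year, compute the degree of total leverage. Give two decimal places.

1.90

Contribution at this volume is 154,900 × €100.92 = €15,632,508.00.
Subtracting fixed costs: EBIT = €15,632,508.00 − €5,627,400 = €10,005,108.00. Interest = €1,796,200.00, so EBIT − I = €8,208,908.00.
DCL = contribution ÷ (EBIT − I) = €15,632,508.00 ÷ €8,208,908.00 = 1.9043.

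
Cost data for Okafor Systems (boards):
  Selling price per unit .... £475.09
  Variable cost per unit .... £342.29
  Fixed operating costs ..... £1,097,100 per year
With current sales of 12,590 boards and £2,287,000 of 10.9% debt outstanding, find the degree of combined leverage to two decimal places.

5.14

Contribution at this volume is 12,590 × £132.80 = £1,671,952.00.
EBIT = £1,671,952.00 − £1,097,100 = £574,852.00. Interest = £249,283.00.
DOL = £1,671,952.00 ÷ £574,852.00 = 2.9085; DFL = £574,852.00 ÷ £325,569.00 = 1.7657.
DCL = DOL × DFL = 2.9085 × 1.7657 = 5.1355.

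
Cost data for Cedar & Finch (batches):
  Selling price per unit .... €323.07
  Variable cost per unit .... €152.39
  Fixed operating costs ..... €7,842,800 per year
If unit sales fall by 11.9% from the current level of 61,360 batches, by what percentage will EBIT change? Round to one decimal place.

Total contribution margin = 61,360 × €170.68 = €10,472,924.80.
Subtracting fixed costs: EBIT = €10,472,924.80 − €7,842,800 = €2,630,124.80.
Degree of operating leverage = €10,472,924.80 / €2,630,124.80 = 3.9819.
So EBIT moves 3.9819 × (-11.9%) = -47.4%.

-47.4%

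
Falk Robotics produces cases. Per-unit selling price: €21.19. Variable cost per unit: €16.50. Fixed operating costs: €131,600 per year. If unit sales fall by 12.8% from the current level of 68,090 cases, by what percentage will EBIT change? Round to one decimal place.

-21.8%

At 68,090 units, contribution = 68,090 × €4.69 = €319,342.10.
EBIT = €319,342.10 − €131,600 = €187,742.10.
So DOL = total CM / EBIT = €319,342.10 / €187,742.10 = 1.7010.
%ΔEBIT = DOL × %ΔSales = 1.7010 × -12.8% = -21.8%.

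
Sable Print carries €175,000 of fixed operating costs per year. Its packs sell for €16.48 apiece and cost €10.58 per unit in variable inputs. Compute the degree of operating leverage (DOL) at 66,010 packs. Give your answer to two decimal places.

1.82

At 66,010 units, contribution = 66,010 × €5.90 = €389,459.00.
Subtracting fixed costs: EBIT = €389,459.00 − €175,000 = €214,459.00.
DOL = contribution ÷ EBIT = €389,459.00 ÷ €214,459.00 = 1.8160.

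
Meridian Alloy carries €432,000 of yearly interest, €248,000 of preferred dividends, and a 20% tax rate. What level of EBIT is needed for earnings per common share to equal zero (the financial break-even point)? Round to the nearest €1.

€742,000

Preferred dividends are paid after tax, so their pre-tax equivalent is €248,000 ÷ (1 − 0.20) = €310,000.00.
Financial break-even EBIT = interest + D_p ÷ (1 − t) = €432,000 + €310,000.00 = €742,000.00.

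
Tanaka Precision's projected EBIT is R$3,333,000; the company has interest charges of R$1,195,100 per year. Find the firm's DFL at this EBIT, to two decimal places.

1.56

Interest = R$1,195,100.00.
Degree of financial leverage = EBIT / (EBIT − interest) = R$3,333,000 / R$2,137,900.00 = 1.5590.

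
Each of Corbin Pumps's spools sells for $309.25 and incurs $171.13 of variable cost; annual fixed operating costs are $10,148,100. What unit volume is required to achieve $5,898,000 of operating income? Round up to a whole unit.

116,176 spools

Each unit contributes $309.25 − $171.13 = $138.12.
Required volume = (fixed costs + target profit) ÷ CM = ($10,148,100 + $5,898,000) ÷ $138.12 = 116,175.07, so 116,176 spools.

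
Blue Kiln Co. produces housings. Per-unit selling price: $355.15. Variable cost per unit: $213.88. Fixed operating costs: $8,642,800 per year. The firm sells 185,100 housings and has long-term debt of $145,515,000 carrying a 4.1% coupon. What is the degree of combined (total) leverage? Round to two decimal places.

Total contribution margin = 185,100 × $141.27 = $26,149,077.00.
Operating income = contribution − fixed costs = $26,149,077.00 − $8,642,800 = $17,506,277.00. Interest = $5,966,115.00, so EBIT − I = $11,540,162.00.
Degree of total leverage = total CM / (EBIT − interest) = $26,149,077.00 / $11,540,162.00 = 2.2659.

2.27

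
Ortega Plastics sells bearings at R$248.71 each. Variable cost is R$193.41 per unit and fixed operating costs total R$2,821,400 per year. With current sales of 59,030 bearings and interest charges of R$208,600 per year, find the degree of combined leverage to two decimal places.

Total contribution margin = 59,030 × R$55.30 = R$3,264,359.00.
Operating income = contribution − fixed costs = R$3,264,359.00 − R$2,821,400 = R$442,959.00. Interest = R$208,600.00.
DOL = R$3,264,359.00 ÷ R$442,959.00 = 7.3694; DFL = R$442,959.00 ÷ R$234,359.00 = 1.8901.
DCL = DOL × DFL = 7.3694 × 1.8901 = 13.9289.

13.93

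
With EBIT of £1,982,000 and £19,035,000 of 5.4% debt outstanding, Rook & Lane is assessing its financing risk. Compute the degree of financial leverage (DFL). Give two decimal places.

2.08

Interest = £1,027,890.00.
DFL = EBIT ÷ (EBIT − I) = £1,982,000 ÷ (£1,982,000 − £1,027,890.00) = £1,982,000 ÷ £954,110.00 = 2.0773.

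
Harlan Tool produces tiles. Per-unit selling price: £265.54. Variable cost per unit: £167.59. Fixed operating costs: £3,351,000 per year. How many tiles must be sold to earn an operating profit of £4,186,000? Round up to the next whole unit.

76,948 tiles

Each unit contributes £265.54 − £167.59 = £97.95.
Required volume = (fixed costs + target profit) ÷ CM = (£3,351,000 + £4,186,000) ÷ £97.95 = 76,947.42, so 76,948 tiles.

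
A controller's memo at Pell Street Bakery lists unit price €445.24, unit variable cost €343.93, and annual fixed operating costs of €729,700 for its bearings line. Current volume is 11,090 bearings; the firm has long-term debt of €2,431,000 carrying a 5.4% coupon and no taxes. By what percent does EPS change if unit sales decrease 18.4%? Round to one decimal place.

-78.7%

Contribution at this volume is 11,090 × €101.31 = €1,123,527.90.
Operating income = contribution − fixed costs = €1,123,527.90 − €729,700 = €393,827.90.
Interest = €131,274.00, so EBIT − I = €262,553.90.
Degree of combined leverage = contribution ÷ (EBIT − I) = €1,123,527.90 ÷ €262,553.90 = 4.2792.
EPS therefore changes by 4.2792 × (-18.4%) = -78.7%.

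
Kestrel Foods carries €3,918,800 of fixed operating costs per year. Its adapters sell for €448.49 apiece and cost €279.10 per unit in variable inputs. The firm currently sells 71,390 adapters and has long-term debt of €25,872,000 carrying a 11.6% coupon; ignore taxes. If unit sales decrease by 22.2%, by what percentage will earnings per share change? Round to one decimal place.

Total contribution margin = 71,390 × €169.39 = €12,092,752.10.
EBIT = €12,092,752.10 − €3,918,800 = €8,173,952.10.
After interest of €3,001,152.00, pre-tax earnings = €5,172,800.10.
Degree of combined leverage = contribution ÷ (EBIT − I) = €12,092,752.10 ÷ €5,172,800.10 = 2.3378.
EPS therefore changes by 2.3378 × (-22.2%) = -51.9%.

-51.9%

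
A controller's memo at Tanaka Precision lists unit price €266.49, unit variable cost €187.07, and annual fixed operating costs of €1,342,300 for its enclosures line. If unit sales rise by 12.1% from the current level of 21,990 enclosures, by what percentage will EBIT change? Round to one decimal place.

At 21,990 units, contribution = 21,990 × €79.42 = €1,746,445.80.
Operating income = contribution − fixed costs = €1,746,445.80 − €1,342,300 = €404,145.80.
Degree of operating leverage = €1,746,445.80 / €404,145.80 = 4.3213.
%ΔEBIT = DOL × %ΔSales = 4.3213 × +12.1% = +52.3%.

+52.3%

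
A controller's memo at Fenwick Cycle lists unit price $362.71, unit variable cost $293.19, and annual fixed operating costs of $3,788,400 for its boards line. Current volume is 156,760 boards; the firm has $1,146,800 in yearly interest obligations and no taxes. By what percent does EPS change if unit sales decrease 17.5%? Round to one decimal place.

-32.0%

Total contribution margin = 156,760 × $69.52 = $10,897,955.20.
EBIT = $10,897,955.20 − $3,788,400 = $7,109,555.20.
After interest of $1,146,800.00, pre-tax earnings = $5,962,755.20.
DCL = total CM / (EBIT − I) = $10,897,955.20 / $5,962,755.20 = 1.8277.
%ΔEPS = DCL × %ΔSales = 1.8277 × -17.5% = -32.0%.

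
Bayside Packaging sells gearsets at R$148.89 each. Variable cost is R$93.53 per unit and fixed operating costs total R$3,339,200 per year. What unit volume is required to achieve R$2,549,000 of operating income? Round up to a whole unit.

Each unit contributes R$148.89 − R$93.53 = R$55.36.
Need Q such that Q × R$55.36 − R$3,339,200 = R$2,549,000, i.e. Q = R$5,888,200 / R$55.36 = 106,361.99 → 106,362.

106,362 gearsets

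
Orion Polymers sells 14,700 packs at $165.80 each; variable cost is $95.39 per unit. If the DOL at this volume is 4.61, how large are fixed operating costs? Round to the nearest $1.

Total contribution margin = 14,700 × $70.41 = $1,035,027.00.
Since DOL = CM ÷ EBIT, EBIT = $1,035,027.00 ÷ 4.61 = $224,517.79.
And FC = contribution − EBIT = $1,035,027.00 − $224,517.79 = $810,509.

$810,509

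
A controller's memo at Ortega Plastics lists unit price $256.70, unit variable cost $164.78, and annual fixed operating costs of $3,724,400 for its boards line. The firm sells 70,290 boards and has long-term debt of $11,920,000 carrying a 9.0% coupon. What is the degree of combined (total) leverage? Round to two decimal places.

3.88

At 70,290 units, contribution = 70,290 × $91.92 = $6,461,056.80.
Subtracting fixed costs: EBIT = $6,461,056.80 − $3,724,400 = $2,736,656.80. Interest = $1,072,800.00.
DOL = $6,461,056.80 ÷ $2,736,656.80 = 2.3609; DFL = $2,736,656.80 ÷ $1,663,856.80 = 1.6448.
Combined leverage = 2.3609 × 1.6448 = 3.8832.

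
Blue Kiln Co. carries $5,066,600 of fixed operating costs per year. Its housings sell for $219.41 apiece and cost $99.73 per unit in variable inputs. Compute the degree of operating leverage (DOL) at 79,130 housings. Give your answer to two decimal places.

2.15

At 79,130 units, contribution = 79,130 × $119.68 = $9,470,278.40.
Subtracting fixed costs: EBIT = $9,470,278.40 − $5,066,600 = $4,403,678.40.
DOL = contribution ÷ EBIT = $9,470,278.40 ÷ $4,403,678.40 = 2.1505.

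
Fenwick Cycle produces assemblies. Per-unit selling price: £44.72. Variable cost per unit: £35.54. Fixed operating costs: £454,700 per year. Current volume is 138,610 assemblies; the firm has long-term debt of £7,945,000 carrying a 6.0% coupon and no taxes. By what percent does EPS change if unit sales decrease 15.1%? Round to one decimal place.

-56.3%

At 138,610 units, contribution = 138,610 × £9.18 = £1,272,439.80.
Subtracting fixed costs: EBIT = £1,272,439.80 − £454,700 = £817,739.80.
Interest = £476,700.00, so EBIT − I = £341,039.80.
DCL = total CM / (EBIT − I) = £1,272,439.80 / £341,039.80 = 3.7311.
%ΔEPS = DCL × %ΔSales = 3.7311 × -15.1% = -56.3%.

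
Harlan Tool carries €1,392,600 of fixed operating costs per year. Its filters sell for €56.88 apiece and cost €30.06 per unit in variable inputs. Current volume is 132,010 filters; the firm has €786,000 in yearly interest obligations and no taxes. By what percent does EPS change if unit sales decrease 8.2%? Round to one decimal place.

-21.3%

Total contribution margin = 132,010 × €26.82 = €3,540,508.20.
Subtracting fixed costs: EBIT = €3,540,508.20 − €1,392,600 = €2,147,908.20.
After interest of €786,000.00, pre-tax earnings = €1,361,908.20.
DCL = total CM / (EBIT − I) = €3,540,508.20 / €1,361,908.20 = 2.5997.
EPS therefore changes by 2.5997 × (-8.2%) = -21.3%.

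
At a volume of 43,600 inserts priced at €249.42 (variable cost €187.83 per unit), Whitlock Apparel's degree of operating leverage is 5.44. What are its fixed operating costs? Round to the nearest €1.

€2,191,698

At 43,600 units, contribution = 43,600 × €61.59 = €2,685,324.00.
Since DOL = CM ÷ EBIT, EBIT = €2,685,324.00 ÷ 5.44 = €493,625.74.
And FC = contribution − EBIT = €2,685,324.00 − €493,625.74 = €2,191,698.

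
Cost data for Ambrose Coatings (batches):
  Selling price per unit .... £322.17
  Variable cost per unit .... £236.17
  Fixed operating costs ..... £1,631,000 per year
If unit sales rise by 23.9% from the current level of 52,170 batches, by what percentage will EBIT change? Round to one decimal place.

+37.6%

Total contribution margin = 52,170 × £86.00 = £4,486,620.00.
EBIT = £4,486,620.00 − £1,631,000 = £2,855,620.00.
So DOL = total CM / EBIT = £4,486,620.00 / £2,855,620.00 = 1.5712.
Operating income changes by 1.5712 × +23.9% = +37.6%.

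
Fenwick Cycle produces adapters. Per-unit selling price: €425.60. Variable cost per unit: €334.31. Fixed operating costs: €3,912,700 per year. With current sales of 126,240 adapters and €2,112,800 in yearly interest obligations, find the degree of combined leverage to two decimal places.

At 126,240 units, contribution = 126,240 × €91.29 = €11,524,449.60.
Subtracting fixed costs: EBIT = €11,524,449.60 − €3,912,700 = €7,611,749.60. Interest = €2,112,800.00.
DOL = €11,524,449.60 ÷ €7,611,749.60 = 1.5140; DFL = €7,611,749.60 ÷ €5,498,949.60 = 1.3842.
Combined leverage = 1.5140 × 1.3842 = 2.0957.

2.10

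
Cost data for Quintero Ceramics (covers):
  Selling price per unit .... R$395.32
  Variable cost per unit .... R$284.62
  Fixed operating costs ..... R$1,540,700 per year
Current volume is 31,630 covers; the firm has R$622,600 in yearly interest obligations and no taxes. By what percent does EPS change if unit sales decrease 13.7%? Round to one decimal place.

-35.8%

At 31,630 units, contribution = 31,630 × R$110.70 = R$3,501,441.00.
Operating income = contribution − fixed costs = R$3,501,441.00 − R$1,540,700 = R$1,960,741.00.
After interest of R$622,600.00, pre-tax earnings = R$1,338,141.00.
Degree of combined leverage = contribution ÷ (EBIT − I) = R$3,501,441.00 ÷ R$1,338,141.00 = 2.6166.
EPS therefore changes by 2.6166 × (-13.7%) = -35.8%.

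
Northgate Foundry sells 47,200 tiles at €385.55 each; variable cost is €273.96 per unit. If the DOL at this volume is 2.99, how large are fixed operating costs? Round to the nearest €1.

€3,505,493

Total contribution margin = 47,200 × €111.59 = €5,267,048.00.
DOL = contribution / EBIT, so EBIT = €5,267,048.00 / 2.99 = €1,761,554.52.
Fixed costs = CM − EBIT = €5,267,048.00 − €1,761,554.52 = €3,505,493.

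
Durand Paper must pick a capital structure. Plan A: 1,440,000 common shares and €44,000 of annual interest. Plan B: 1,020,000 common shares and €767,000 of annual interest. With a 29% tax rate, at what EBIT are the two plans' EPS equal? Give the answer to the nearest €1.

At indifference, (EBIT − 44,000)(1 − t)/1,440,000 = (EBIT − 767,000)(1 − t)/1,020,000.
Cancelling (1 − t) and cross-multiplying: 1,020,000·(EBIT − 44,000) = 1,440,000·(EBIT − 767,000).
Solving, EBIT = (767,000·1,440,000 − 44,000·1,020,000) / (1,440,000 − 1,020,000) = 1,059,600,000,000 / 420,000 = 2,522,857.14.

€2,522,857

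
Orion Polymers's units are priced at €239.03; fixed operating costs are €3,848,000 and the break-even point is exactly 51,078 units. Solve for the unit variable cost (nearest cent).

At break-even, FC = Q × (P − VC), so P − VC = €3,848,000 ÷ 51,078 = €75.3358.
Variable cost per unit = €239.03 − €75.3358 = €163.69.

€163.69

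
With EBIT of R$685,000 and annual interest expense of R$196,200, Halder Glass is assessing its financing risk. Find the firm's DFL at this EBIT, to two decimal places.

1.40

Annual interest charges come to R$196,200.00.
Degree of financial leverage = EBIT / (EBIT − interest) = R$685,000 / R$488,800.00 = 1.4014.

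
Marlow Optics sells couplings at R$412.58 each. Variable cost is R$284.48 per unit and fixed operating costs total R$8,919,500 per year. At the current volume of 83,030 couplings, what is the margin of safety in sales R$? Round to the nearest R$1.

Unit CM = price − variable cost = R$412.58 − R$284.48 = R$128.10. Break-even units = R$8,919,500 ÷ R$128.10 = 69,629.20; break-even revenue = 69,629.20 × R$412.58 = R$28,727,613.66.
Current sales = 83,030 × R$412.58 = R$34,256,517.40.
Margin of safety = R$34,256,517.40 − R$28,727,613.66 = R$5,528,904.

R$5,528,904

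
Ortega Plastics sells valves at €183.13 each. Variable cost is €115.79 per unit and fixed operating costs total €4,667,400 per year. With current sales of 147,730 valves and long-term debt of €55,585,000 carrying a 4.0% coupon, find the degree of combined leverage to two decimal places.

Total contribution margin = 147,730 × €67.34 = €9,948,138.20.
Subtracting fixed costs: EBIT = €9,948,138.20 − €4,667,400 = €5,280,738.20. Interest = €2,223,400.00.
DOL = €9,948,138.20 ÷ €5,280,738.20 = 1.8839; DFL = €5,280,738.20 ÷ €3,057,338.20 = 1.7272.
Combined leverage = 1.8839 × 1.7272 = 3.2539.

3.25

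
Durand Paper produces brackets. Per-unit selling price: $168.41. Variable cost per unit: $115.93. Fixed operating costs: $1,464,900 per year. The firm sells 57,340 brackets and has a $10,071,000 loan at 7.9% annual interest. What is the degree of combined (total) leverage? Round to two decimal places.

4.02

At 57,340 units, contribution = 57,340 × $52.48 = $3,009,203.20.
Operating income = contribution − fixed costs = $3,009,203.20 − $1,464,900 = $1,544,303.20. Interest = $795,609.00, so EBIT − I = $748,694.20.
Degree of total leverage = total CM / (EBIT − interest) = $3,009,203.20 / $748,694.20 = 4.0193.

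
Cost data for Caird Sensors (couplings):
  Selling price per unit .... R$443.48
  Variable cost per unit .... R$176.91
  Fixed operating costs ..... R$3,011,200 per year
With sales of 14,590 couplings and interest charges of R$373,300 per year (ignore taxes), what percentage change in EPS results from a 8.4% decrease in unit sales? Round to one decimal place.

Contribution at this volume is 14,590 × R$266.57 = R$3,889,256.30.
Subtracting fixed costs: EBIT = R$3,889,256.30 − R$3,011,200 = R$878,056.30.
Interest = R$373,300.00, so EBIT − I = R$504,756.30.
DCL = total CM / (EBIT − I) = R$3,889,256.30 / R$504,756.30 = 7.7052.
EPS therefore changes by 7.7052 × (-8.4%) = -64.7%.

-64.7%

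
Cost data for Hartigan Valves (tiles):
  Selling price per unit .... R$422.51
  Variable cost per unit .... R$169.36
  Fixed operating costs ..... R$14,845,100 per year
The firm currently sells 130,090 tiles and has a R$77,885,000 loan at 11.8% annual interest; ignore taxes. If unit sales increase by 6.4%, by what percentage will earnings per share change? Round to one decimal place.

+23.7%

At 130,090 units, contribution = 130,090 × R$253.15 = R$32,932,283.50.
Operating income = contribution − fixed costs = R$32,932,283.50 − R$14,845,100 = R$18,087,183.50.
Interest = R$9,190,430.00, so EBIT − I = R$8,896,753.50.
DCL = total CM / (EBIT − I) = R$32,932,283.50 / R$8,896,753.50 = 3.7016.
%ΔEPS = DCL × %ΔSales = 3.7016 × +6.4% = +23.7%.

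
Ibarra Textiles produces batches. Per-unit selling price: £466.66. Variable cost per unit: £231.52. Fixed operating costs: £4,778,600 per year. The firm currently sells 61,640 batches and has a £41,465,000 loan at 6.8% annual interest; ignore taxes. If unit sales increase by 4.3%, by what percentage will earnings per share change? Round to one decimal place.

Contribution at this volume is 61,640 × £235.14 = £14,494,029.60.
Subtracting fixed costs: EBIT = £14,494,029.60 − £4,778,600 = £9,715,429.60.
Interest = £2,819,620.00, so EBIT − I = £6,895,809.60.
Degree of combined leverage = contribution ÷ (EBIT − I) = £14,494,029.60 ÷ £6,895,809.60 = 2.1019.
%ΔEPS = DCL × %ΔSales = 2.1019 × +4.3% = +9.0%.

+9.0%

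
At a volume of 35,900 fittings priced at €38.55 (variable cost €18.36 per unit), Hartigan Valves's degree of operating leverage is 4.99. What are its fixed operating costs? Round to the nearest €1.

€579,566

Contribution at this volume is 35,900 × €20.19 = €724,821.00.
Since DOL = CM ÷ EBIT, EBIT = €724,821.00 ÷ 4.99 = €145,254.71.
Fixed costs = CM − EBIT = €724,821.00 − €145,254.71 = €579,566.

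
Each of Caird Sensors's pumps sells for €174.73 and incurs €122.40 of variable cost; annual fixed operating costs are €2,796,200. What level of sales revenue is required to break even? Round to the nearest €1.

€9,336,519

CM per unit = €174.73 − €122.40 = €52.33; CM ratio = €52.33 / €174.73 = 0.2995.
Break-even revenue = fixed costs × price ÷ CM = €2,796,200 × €174.73 ÷ €52.33 = €9,336,519.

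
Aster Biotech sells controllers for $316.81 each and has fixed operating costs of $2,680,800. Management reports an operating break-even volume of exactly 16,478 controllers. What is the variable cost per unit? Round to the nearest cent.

$154.12

At break-even, FC = Q × (P − VC), so P − VC = $2,680,800 ÷ 16,478 = $162.6896.
Hence VC = price − CM = $316.81 − $162.6896 = $154.12.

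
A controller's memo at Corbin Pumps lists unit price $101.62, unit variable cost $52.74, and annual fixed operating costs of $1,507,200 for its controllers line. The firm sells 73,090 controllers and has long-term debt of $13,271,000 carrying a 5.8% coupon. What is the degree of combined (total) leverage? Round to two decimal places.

2.76

At 73,090 units, contribution = 73,090 × $48.88 = $3,572,639.20.
Subtracting fixed costs: EBIT = $3,572,639.20 − $1,507,200 = $2,065,439.20. Interest = $769,718.00, so EBIT − I = $1,295,721.20.
Degree of total leverage = total CM / (EBIT − interest) = $3,572,639.20 / $1,295,721.20 = 2.7573.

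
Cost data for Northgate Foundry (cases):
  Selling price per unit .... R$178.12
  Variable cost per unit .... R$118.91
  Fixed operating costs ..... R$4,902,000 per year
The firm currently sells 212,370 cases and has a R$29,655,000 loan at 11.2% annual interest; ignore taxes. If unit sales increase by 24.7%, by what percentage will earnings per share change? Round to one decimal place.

Contribution at this volume is 212,370 × R$59.21 = R$12,574,427.70.
Subtracting fixed costs: EBIT = R$12,574,427.70 − R$4,902,000 = R$7,672,427.70.
Interest = R$3,321,360.00, so EBIT − I = R$4,351,067.70.
DCL = total CM / (EBIT − I) = R$12,574,427.70 / R$4,351,067.70 = 2.8900.
EPS therefore changes by 2.8900 × (+24.7%) = +71.4%.

+71.4%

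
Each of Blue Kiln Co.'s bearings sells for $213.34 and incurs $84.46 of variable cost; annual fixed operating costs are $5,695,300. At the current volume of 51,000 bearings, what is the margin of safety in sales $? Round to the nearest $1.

Unit CM = price − variable cost = $213.34 − $84.46 = $128.88. Break-even units = $5,695,300 ÷ $128.88 = 44,190.72; break-even revenue = 44,190.72 × $213.34 = $9,427,648.22.
Actual sales revenue = 51,000 × $213.34 = $10,880,340.00.
Margin of safety = $10,880,340.00 − $9,427,648.22 = $1,452,692.

$1,452,692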